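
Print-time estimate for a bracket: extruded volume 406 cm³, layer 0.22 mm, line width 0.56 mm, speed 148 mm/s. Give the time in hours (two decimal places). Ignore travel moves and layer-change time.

6.19 hours

Line area = 0.22 × 0.56 = 0.1232 mm².
Path length: 406000 mm³ / 0.1232 mm² → 3295454.5 mm.
Extrusion time = 3295454.5 / 148 = 22266.6 s.
Converting: 22266.6 s = 6.19 hours.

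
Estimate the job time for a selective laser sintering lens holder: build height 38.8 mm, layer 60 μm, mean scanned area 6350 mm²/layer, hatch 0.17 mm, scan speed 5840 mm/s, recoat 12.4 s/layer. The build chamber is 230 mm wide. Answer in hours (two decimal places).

3.38 hours

Layers = ⌈38.8/0.06⌉ = 647.
Scan path per layer: 6350 / 0.17 → 37352.9 mm.
Laser time per layer: 37352.9 / 5840 → 6.396 s.
Layer cycle: 6.396 + 12.4 → 18.796 s.
647 layers × 18.796 s/layer = 12161.012 s, i.e. 3.38 hours.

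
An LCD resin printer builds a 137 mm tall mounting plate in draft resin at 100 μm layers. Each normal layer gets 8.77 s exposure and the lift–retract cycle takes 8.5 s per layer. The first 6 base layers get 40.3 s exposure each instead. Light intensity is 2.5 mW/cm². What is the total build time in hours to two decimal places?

6.62 hours

Number of layers: 137 / 0.1 → 1370 (rounded up).
Bottom layers = 6 × (40.3 + 8.5) = 292.8 s.
Normal layers = 1364 × (8.77 + 8.5), so 23556.28 s.
Total = 292.8 + 23556.28 = 23849.08 s = 6.62 hours.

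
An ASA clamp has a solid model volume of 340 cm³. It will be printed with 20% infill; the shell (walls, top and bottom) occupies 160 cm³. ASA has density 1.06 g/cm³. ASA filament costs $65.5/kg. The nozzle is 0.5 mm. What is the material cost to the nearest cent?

Infill region = 340 − 160, so 180 cm³.
Infill deposited = 0.20 × 180, so 36 cm³.
Deposited volume: 160 + 36 → 196 cm³.
Mass = 196 × 1.06, so 207.76 g.
Cost = 207.76 g / 1000 × $65.5/kg = $13.61.

$13.61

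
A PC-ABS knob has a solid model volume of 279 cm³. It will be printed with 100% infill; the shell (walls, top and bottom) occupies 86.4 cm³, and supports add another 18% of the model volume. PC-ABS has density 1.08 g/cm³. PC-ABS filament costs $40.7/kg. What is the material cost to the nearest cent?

Volume inside the shell: 279 − 86.4 → 192.6 cm³.
Deposited infill = 1.00 × 192.6 = 192.6 cm³.
Support = 0.18 × 279, so 50.22 cm³.
Total extruded = 86.4 + 192.6 + 50.22, so 329.22 cm³.
Mass: 329.22 × 1.08 → 355.5576 g.
Cost = 355.5576 g / 1000 × $40.7/kg = $14.47.

$14.47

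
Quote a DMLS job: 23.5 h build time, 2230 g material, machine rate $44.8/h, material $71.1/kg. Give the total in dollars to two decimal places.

$1211.35

Machine cost = 44.8 × 23.5, so $1052.80.
Material charge = 71.1 × 2230/1000 = $158.553.
Job cost: 1052.80 + 158.553 = 1211.353 ≈ $1211.35.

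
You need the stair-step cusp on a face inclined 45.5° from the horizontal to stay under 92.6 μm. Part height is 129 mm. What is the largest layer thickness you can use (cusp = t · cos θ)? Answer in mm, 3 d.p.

Layer height = cusp / cos(45.5°) = 0.0926 / 0.7009 = 0.132 mm.

0.132 mm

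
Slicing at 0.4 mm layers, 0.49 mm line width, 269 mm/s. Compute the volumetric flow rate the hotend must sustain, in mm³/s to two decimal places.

Bead cross-section = 0.4 × 0.49, so 0.196 mm².
Q = v·A = 269 × 0.196 = 52.72 mm³/s.

52.72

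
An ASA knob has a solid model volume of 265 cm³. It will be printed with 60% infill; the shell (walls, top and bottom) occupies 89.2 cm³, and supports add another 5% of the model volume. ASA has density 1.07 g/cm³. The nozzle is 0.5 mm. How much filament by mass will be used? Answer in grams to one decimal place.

Interior volume = 265 − 89.2, so 175.8 cm³.
Infill deposited = 0.60 × 175.8 = 105.48 cm³.
Support = 0.05 × 265 = 13.25 cm³.
Total extruded: 89.2 + 105.48 + 13.25 → 207.93 cm³.
Mass = 207.93 × 1.07, so 222.4851 g.

222.5 g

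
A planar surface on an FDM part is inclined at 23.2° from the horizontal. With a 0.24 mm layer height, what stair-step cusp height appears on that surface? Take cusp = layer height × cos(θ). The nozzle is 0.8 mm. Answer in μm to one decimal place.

h_c = t·cos θ = 0.24 × 0.9191 = 0.220584 mm (220.6 μm).

220.6 μm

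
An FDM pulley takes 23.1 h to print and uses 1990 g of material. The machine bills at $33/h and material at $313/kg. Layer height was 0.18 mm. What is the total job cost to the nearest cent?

$1385.17

Time charge = 33 × 23.1, so $762.30.
Feedstock cost = 313 × 1990/1000 = $622.87.
Job cost: 762.30 + 622.87 = $1385.17.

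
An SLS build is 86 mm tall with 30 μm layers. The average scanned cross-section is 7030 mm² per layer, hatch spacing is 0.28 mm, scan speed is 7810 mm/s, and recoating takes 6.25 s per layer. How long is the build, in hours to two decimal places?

Number of layers: 86 / 0.03 → 2867 (rounded up).
Per-layer scan distance = 7030 / 0.28 = 25107.1 mm.
Per-layer scan time: 25107.1 / 7810 → 3.2147 s.
Per-layer time = 3.2147 + 6.25 = 9.4647 s.
Total: 2867 × 9.4647 s = 27135.2949 s → 7.54 hours.

7.54 hours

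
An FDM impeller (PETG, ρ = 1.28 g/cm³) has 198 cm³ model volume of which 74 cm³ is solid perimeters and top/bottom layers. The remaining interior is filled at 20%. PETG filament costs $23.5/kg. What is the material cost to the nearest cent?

Interior volume = 198 − 74, so 124 cm³.
Infill deposited = 0.20 × 124 = 24.8 cm³.
Total printed volume = 74 + 24.8, so 98.8 cm³.
Mass = 98.8 × 1.28 = 126.464 g.
At $23.5/kg: 126.464/1000 × 23.5 = $2.97.

$2.97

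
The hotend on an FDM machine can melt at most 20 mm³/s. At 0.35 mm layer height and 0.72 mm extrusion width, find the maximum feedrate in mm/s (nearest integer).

79 mm/s

A = 0.35 × 0.72, so 0.252 mm².
v_max = Q/A = 20/0.252 = 79.37 mm/s → 79 mm/s.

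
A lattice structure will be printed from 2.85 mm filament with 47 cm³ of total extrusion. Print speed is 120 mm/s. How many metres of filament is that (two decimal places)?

7.37 m

Cross-section of 2.85 mm filament: π·(2.85/2)² = 6.3794 mm².
Length = 47 cm³ / 6.3794 mm² = 47000 / 6.3794 = 7367.46 mm = 7.37 m.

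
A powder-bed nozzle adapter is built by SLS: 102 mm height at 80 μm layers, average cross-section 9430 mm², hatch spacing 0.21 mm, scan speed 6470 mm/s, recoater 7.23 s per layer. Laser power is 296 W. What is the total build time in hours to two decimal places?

5.02 hours

Number of layers: 102 / 0.08 → 1275 (rounded up).
Hatch length per layer = 9430 / 0.21, so 44904.8 mm.
Per-layer scan time: 44904.8 / 6470 → 6.9405 s.
Time per layer = 6.9405 + 7.23, so 14.1705 s.
1275 layers × 14.1705 s/layer = 18067.3875 s, i.e. 5.02 hours.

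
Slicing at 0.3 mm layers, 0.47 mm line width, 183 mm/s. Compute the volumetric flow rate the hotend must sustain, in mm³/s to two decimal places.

25.80

Extrusion cross-section = 0.3 × 0.47, so 0.141 mm².
Volumetric flow = 183 × 0.141 = 25.80 mm³/s.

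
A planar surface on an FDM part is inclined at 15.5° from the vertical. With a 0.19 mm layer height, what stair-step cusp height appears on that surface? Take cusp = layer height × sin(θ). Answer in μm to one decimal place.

50.8 μm

sin(15.5°) = 0.2672, so cusp = 0.19 × 0.2672 = 0.050768 mm → 50.8 μm.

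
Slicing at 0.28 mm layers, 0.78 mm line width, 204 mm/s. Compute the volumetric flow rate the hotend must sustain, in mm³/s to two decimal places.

Bead cross-section = 0.28 × 0.78 = 0.2184 mm².
Volumetric flow = 204 × 0.2184 = 44.55 mm³/s.

44.55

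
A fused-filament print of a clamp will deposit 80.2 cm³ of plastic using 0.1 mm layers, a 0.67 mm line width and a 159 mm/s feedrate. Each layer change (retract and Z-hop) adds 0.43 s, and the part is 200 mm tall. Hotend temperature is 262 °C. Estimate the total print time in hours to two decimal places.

2.33 hours

Extrusion cross-section = 0.1 × 0.67, so 0.067 mm².
Toolpath length = 80.2 cm³ / 0.067 mm² = 80200 / 0.067 = 1197014.9 mm.
Print-move time: 1197014.9 / 159 → 7528.4 s.
Layers = ⌈200/0.1⌉ = 2000.
Non-print overhead: 2000 × 0.43 → 860 s.
Total = 7528.4 + 860 = 8388.4 s = 2.33 hours.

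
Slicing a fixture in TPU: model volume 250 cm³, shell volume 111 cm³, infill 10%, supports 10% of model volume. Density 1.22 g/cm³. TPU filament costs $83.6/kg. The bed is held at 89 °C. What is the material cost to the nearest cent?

$15.29

Infill region = 250 − 111, so 139 cm³.
Infill volume: 0.10 × 139 → 13.9 cm³.
Support: 0.10 × 250 → 25 cm³.
Total printed volume: 111 + 13.9 + 25 → 149.9 cm³.
Mass = 149.9 × 1.22, so 182.878 g.
Cost = 182.878 g / 1000 × $83.6/kg = $15.29.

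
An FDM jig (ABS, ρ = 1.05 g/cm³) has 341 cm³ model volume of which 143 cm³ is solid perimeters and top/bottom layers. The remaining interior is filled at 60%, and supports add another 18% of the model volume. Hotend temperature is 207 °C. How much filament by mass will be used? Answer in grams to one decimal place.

Volume inside the shell = 341 − 143, so 198 cm³.
Deposited infill = 0.60 × 198, so 118.8 cm³.
Support = 0.18 × 341, so 61.38 cm³.
Total extruded = 143 + 118.8 + 61.38 = 323.18 cm³.
Mass = 323.18 × 1.05, so 339.339 g.

339.3 g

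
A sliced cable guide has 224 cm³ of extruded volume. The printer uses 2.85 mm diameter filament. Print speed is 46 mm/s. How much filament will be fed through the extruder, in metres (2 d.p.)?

35.11 m

Cross-section of 2.85 mm filament: π·(2.85/2)² = 6.3794 mm².
Length = 224 cm³ / 6.3794 mm² = 224000 / 6.3794 = 35113.02 mm = 35.11 m.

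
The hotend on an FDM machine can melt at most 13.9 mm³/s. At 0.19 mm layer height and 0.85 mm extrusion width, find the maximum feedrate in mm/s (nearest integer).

86 mm/s

A = 0.19 × 0.85 = 0.1615 mm².
v_max = Q/A = 13.9/0.1615 = 86.07 mm/s → 86 mm/s.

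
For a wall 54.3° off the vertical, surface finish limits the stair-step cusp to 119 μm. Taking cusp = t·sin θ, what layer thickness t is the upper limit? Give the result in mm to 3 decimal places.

0.147 mm

t = h_c / sin θ = 0.119 / 0.8121 = 0.147 mm.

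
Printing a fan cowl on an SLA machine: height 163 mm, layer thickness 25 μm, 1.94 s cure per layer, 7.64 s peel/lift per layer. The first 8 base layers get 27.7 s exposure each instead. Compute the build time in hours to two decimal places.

17.41 hours

Layer count = ceil(163 / 0.025) = 6520.
Burn-in layers = 8 × (27.7 + 7.64) = 282.72 s.
Regular layers: 6512 × (1.94 + 7.64) → 62384.96 s.
Sum: 282.72 + 62384.96 = 62667.68 s → 17.41 hours.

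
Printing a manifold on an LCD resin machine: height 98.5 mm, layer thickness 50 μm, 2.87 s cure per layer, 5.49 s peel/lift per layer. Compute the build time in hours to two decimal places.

4.57 hours

Layers = ⌈98.5/0.05⌉ = 1970.
Each layer takes = 2.87 + 5.49, so 8.36 s.
Total = 1970 × 8.36 = 16469.2 s = 4.57 hours.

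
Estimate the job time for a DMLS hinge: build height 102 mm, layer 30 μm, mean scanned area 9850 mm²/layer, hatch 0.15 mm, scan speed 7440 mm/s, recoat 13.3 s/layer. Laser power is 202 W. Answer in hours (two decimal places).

Number of layers: 102 / 0.03 → 3400 (rounded up).
Scan path per layer = 9850 / 0.15, so 65666.7 mm.
Per-layer scan time: 65666.7 / 7440 → 8.8262 s.
Per-layer time = 8.8262 + 13.3, so 22.1262 s.
3400 layers × 22.1262 s/layer = 75229.08 s, i.e. 20.90 hours.

20.90 hours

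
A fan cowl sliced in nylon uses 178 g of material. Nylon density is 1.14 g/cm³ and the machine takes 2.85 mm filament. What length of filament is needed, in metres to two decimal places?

Extruded volume: 178/1.14 = 156.1404 cm³ (156140.4 mm³).
A = π r² = π × 1.425² = 6.3794 mm².
L = V/A = 156140.4/6.3794 = 24475.72 mm → 24.48 m.

24.48 m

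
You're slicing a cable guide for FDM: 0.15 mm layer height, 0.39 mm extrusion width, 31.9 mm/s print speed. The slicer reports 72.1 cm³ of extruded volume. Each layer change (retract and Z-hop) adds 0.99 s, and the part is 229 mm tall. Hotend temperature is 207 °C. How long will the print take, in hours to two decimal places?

11.15 hours

Line area = 0.15 × 0.39, so 0.0585 mm².
Path length: 72100 mm³ / 0.0585 mm² → 1232478.6 mm.
Time extruding = 1232478.6 / 31.9, so 38635.7 s.
Layer count = ceil(229 / 0.15) = 1527.
Z-hop total: 1527 × 0.99 → 1511.73 s.
Total = 38635.7 + 1511.73 = 40147.43 s = 11.15 hours.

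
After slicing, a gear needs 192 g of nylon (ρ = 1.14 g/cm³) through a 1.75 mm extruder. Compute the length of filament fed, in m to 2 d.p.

70.02 m

Extruded volume: 192/1.14 = 168.4211 cm³ (168421.1 mm³).
Filament cross-section = π × (1.75/2)² = 2.4053 mm².
Length = 168421.1 / 2.4053 = 70020.83 mm = 70.02 m.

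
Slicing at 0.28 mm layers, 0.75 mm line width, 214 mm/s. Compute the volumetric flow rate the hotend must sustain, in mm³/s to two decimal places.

44.94

Extrusion cross-section: 0.28 × 0.75 → 0.21 mm².
Volumetric flow = 214 × 0.21 = 44.94 mm³/s.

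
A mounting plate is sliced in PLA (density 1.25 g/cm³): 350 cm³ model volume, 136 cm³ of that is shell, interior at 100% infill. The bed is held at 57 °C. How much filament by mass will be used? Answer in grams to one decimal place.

Interior volume = 350 − 136, so 214 cm³.
Infill volume: 1.00 × 214 → 214 cm³.
Total printed volume = 136 + 214, so 350 cm³.
Mass = 350 × 1.25, so 437.5 g.

437.5 g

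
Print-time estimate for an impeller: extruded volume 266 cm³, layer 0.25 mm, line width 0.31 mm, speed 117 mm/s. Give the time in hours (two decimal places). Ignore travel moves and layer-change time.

Bead cross-section = 0.25 × 0.31 = 0.0775 mm².
Toolpath length = 266 cm³ / 0.0775 mm² = 266000 / 0.0775 = 3432258.1 mm.
Extrusion time = 3432258.1 / 117, so 29335.5 s.
In the requested units: 29335.5 s = 8.15 hours.

8.15 hours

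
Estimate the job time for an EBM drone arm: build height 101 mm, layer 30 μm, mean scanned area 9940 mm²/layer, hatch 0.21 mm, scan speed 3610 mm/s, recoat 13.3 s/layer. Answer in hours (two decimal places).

24.70 hours

Layer count = ceil(101 / 0.03) = 3367.
Per-layer scan distance = 9940 / 0.21, so 47333.3 mm.
Beam time per layer = 47333.3 / 3610, so 13.1117 s.
Time per layer = 13.1117 + 13.3, so 26.4117 s.
3367 layers × 26.4117 s/layer = 88928.1939 s, i.e. 24.70 hours.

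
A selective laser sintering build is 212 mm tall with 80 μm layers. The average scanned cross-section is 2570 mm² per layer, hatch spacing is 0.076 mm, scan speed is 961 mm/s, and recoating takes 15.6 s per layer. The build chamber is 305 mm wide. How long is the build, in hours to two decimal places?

37.39 hours

Layer count = ceil(212 / 0.08) = 2650.
Scan path per layer: 2570 / 0.076 → 33815.8 mm.
Laser time per layer: 33815.8 / 961 → 35.1881 s.
Layer cycle: 35.1881 + 15.6 → 50.7881 s.
2650 layers × 50.7881 s/layer = 134588.465 s, i.e. 37.39 hours.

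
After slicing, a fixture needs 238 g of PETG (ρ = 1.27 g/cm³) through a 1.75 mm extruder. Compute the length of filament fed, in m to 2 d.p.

77.91 m

Volume = 238 g / 1.27 g·cm⁻³ = 187.4016 cm³ = 187401.6 mm³.
Filament cross-section = π × (1.75/2)² = 2.4053 mm².
Length = 187401.6 / 2.4053 = 77911.94 mm = 77.91 m.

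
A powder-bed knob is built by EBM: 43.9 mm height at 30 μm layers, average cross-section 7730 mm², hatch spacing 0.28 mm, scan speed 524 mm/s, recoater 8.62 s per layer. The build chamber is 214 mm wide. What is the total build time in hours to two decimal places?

24.93 hours

Number of layers: 43.9 / 0.03 → 1464 (rounded up).
Hatch length per layer = 7730 / 0.28 = 27607.1 mm.
Scan time per layer: 27607.1 / 524 → 52.6853 s.
Time per layer = 52.6853 + 8.62 = 61.3053 s.
1464 layers × 61.3053 s/layer = 89750.9592 s, i.e. 24.93 hours.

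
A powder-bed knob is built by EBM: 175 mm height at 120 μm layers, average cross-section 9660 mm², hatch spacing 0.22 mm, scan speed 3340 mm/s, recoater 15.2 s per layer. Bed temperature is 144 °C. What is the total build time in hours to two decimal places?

11.49 hours

Layer count = ceil(175 / 0.12) = 1459.
Hatch length per layer = 9660 / 0.22 = 43909.1 mm.
Beam time per layer: 43909.1 / 3340 → 13.1464 s.
Time per layer: 13.1464 + 15.2 → 28.3464 s.
Total: 1459 × 28.3464 s = 41357.3976 s → 11.49 hours.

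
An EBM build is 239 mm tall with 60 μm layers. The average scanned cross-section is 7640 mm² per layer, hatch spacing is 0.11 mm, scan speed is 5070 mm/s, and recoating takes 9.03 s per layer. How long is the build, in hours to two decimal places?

Number of layers: 239 / 0.06 → 3984 (rounded up).
Scan path per layer = 7640 / 0.11 = 69454.5 mm.
Beam time per layer: 69454.5 / 5070 → 13.6991 s.
Per-layer time = 13.6991 + 9.03 = 22.7291 s.
Build time = 3984 × 22.7291 = 90552.7344 s = 25.15 hours.

25.15 hours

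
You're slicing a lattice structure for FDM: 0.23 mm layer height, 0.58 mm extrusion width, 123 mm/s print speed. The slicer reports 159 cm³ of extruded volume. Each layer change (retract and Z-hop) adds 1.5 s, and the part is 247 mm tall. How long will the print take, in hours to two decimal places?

3.14 hours

Bead cross-section: 0.23 × 0.58 → 0.1334 mm².
Path length: 159000 mm³ / 0.1334 mm² → 1191904 mm.
Time extruding = 1191904 / 123 = 9690.3 s.
Number of layers: 247 / 0.23 → 1074 (rounded up).
Z-hop total: 1074 × 1.5 → 1611 s.
Total = 9690.3 + 1611 = 11301.3 s = 3.14 hours.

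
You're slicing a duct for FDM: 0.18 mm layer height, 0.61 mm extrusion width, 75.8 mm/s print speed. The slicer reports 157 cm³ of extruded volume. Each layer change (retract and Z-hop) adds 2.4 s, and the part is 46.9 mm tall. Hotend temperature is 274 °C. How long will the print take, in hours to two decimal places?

Bead cross-section: 0.18 × 0.61 → 0.1098 mm².
Path length: 157000 mm³ / 0.1098 mm² → 1429872.5 mm.
Print-move time: 1429872.5 / 75.8 → 18863.8 s.
Layers = ⌈46.9/0.18⌉ = 261.
Non-print overhead: 261 × 2.4 → 626.4 s.
Total = 18863.8 + 626.4 = 19490.2 s = 5.41 hours.

5.41 hours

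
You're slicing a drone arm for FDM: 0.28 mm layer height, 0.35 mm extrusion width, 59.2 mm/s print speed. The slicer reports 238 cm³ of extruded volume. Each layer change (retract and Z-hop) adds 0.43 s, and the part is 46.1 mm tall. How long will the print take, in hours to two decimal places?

11.42 hours

Extrusion cross-section = 0.28 × 0.35 = 0.098 mm².
Total extruded path = 238000/0.098 = 2428571.4 mm.
Extrusion time = 2428571.4 / 59.2, so 41023.2 s.
Layers = ⌈46.1/0.28⌉ = 165.
Layer-change overhead: 165 × 0.43 → 70.95 s.
Total = 41023.2 + 70.95 = 41094.15 s = 11.42 hours.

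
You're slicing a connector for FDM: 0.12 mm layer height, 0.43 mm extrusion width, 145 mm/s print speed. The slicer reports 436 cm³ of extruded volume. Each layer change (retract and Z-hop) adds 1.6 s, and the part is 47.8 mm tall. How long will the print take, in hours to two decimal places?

16.36 hours

Extrusion cross-section = 0.12 × 0.43 = 0.0516 mm².
Total extruded path = 436000/0.0516 = 8449612.4 mm.
Print-move time = 8449612.4 / 145, so 58273.2 s.
Layer count = ceil(47.8 / 0.12) = 399.
Layer-change overhead = 399 × 1.6, so 638.4 s.
Altogether 58273.2 + 638.4 = 58911.6 s, i.e. 16.36 hours.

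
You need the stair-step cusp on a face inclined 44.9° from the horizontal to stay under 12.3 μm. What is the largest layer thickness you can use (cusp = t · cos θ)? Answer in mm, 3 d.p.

0.017 mm

t = h_c / cos θ = 0.0123 / 0.7083 = 0.017 mm.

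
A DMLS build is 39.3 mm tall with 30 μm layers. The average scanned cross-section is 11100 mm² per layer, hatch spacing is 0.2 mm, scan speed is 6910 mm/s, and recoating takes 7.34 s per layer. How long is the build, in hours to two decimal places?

5.59 hours

Layers = ⌈39.3/0.03⌉ = 1310.
Hatch length per layer = 11100 / 0.2 = 55500 mm.
Laser time per layer = 55500 / 6910, so 8.0318 s.
Per-layer time = 8.0318 + 7.34 = 15.3718 s.
Build time = 1310 × 15.3718 = 20137.058 s = 5.59 hours.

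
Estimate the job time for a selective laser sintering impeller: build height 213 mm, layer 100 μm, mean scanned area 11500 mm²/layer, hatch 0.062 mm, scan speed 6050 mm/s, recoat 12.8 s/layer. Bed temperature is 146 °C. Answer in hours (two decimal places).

25.71 hours

Layer count = ceil(213 / 0.1) = 2130.
Hatch length per layer = 11500 / 0.062 = 185483.9 mm.
Per-layer scan time = 185483.9 / 6050 = 30.6585 s.
Time per layer: 30.6585 + 12.8 → 43.4585 s.
Build time = 2130 × 43.4585 = 92566.605 s = 25.71 hours.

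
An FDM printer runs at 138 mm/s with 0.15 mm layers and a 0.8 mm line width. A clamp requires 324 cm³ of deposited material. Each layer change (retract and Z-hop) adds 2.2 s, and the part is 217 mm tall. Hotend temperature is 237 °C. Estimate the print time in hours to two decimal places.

Extrusion cross-section = 0.15 × 0.8 = 0.12 mm².
Total extruded path = 324000/0.12 = 2700000 mm.
Extrusion time: 2700000 / 138 → 19565.2 s.
Layers = ⌈217/0.15⌉ = 1447.
Z-hop total: 1447 × 2.2 → 3183.4 s.
Altogether 19565.2 + 3183.4 = 22748.6 s, i.e. 6.32 hours.

6.32 hours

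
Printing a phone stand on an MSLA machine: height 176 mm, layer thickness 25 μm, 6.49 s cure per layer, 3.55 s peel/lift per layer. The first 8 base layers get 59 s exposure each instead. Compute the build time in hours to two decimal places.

19.75 hours

Number of layers: 176 / 0.025 → 7040 (rounded up).
Base layers = 8 × (59 + 3.55), so 500.4 s.
Remaining layers: 7032 × (6.49 + 3.55) → 70601.28 s.
Sum: 500.4 + 70601.28 = 71101.68 s → 19.75 hours.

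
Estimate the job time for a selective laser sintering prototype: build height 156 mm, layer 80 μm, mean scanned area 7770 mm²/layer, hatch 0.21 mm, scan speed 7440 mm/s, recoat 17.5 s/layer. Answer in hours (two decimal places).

12.17 hours

Layers = ⌈156/0.08⌉ = 1950.
Per-layer scan distance = 7770 / 0.21 = 37000 mm.
Per-layer scan time: 37000 / 7440 → 4.9731 s.
Per-layer time = 4.9731 + 17.5, so 22.4731 s.
Total: 1950 × 22.4731 s = 43822.545 s → 12.17 hours.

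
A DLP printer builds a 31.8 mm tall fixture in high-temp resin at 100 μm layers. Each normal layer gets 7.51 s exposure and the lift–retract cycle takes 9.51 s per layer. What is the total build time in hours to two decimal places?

Number of layers: 31.8 / 0.1 → 318 (rounded up).
Each layer takes = 7.51 + 9.51 = 17.02 s.
Total = 318 × 17.02 = 5412.36 s = 1.50 hours.

1.50 hours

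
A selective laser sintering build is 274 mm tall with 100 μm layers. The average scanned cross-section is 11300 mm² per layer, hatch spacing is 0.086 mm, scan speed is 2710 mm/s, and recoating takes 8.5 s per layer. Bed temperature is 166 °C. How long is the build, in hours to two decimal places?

43.37 hours

Number of layers: 274 / 0.1 → 2740 (rounded up).
Hatch length per layer = 11300 / 0.086, so 131395.3 mm.
Scan time per layer: 131395.3 / 2710 → 48.4854 s.
Per-layer time = 48.4854 + 8.5 = 56.9854 s.
Build time = 2740 × 56.9854 = 156139.996 s = 43.37 hours.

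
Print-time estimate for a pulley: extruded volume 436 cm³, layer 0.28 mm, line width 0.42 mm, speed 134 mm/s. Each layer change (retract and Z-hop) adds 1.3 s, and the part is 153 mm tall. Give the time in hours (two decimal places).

Extrusion cross-section: 0.28 × 0.42 → 0.1176 mm².
Toolpath length = 436 cm³ / 0.1176 mm² = 436000 / 0.1176 = 3707483 mm.
Extrusion time = 3707483 / 134 = 27667.8 s.
Layer count = ceil(153 / 0.28) = 547.
Layer-change overhead = 547 × 1.3, so 711.1 s.
Total = 27667.8 + 711.1 = 28378.9 s = 7.88 hours.

7.88 hours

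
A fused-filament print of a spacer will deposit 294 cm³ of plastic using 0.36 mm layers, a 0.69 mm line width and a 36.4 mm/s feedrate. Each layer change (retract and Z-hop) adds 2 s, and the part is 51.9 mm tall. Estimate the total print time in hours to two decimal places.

9.11 hours

Line area = 0.36 × 0.69, so 0.2484 mm².
Toolpath length = 294 cm³ / 0.2484 mm² = 294000 / 0.2484 = 1183574.9 mm.
Extrusion time: 1183574.9 / 36.4 → 32515.8 s.
Layers = ⌈51.9/0.36⌉ = 145.
Non-print overhead = 145 × 2 = 290 s.
Altogether 32515.8 + 290 = 32805.8 s, i.e. 9.11 hours.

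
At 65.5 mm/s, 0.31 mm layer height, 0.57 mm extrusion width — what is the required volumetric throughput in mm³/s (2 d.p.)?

11.57

Bead cross-section: 0.31 × 0.57 → 0.1767 mm².
Q = v·A = 65.5 × 0.1767 = 11.57 mm³/s.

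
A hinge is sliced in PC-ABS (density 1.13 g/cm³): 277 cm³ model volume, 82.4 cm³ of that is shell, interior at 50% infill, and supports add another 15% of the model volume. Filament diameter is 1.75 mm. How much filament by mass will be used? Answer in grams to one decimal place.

250.0 g

Interior volume = 277 − 82.4, so 194.6 cm³.
Deposited infill = 0.50 × 194.6, so 97.3 cm³.
Support = 0.15 × 277, so 41.55 cm³.
Total extruded: 82.4 + 97.3 + 41.55 → 221.25 cm³.
Mass: 221.25 × 1.13 → 250.0125 g.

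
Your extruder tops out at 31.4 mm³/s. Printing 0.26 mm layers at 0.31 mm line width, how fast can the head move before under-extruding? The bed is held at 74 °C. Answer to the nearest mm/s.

Bead cross-section = 0.26 × 0.31 = 0.0806 mm².
v_max = Q/A = 31.4/0.0806 = 389.58 mm/s → 390 mm/s.

390 mm/s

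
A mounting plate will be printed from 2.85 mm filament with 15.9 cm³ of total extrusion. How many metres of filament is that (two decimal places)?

A = π r² = π × 1.425² = 6.3794 mm².
L = 15900 mm³ / 6.3794 mm² = 2492.4 mm, i.e. 2.49 m.

2.49 m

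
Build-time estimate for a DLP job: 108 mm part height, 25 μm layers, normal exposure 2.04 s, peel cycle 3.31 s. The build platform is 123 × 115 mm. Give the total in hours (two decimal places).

6.42 hours

Number of layers: 108 / 0.025 → 4320 (rounded up).
Cycle time = 2.04 + 3.31 = 5.35 s.
Total = 4320 × 5.35 = 23112 s = 6.42 hours.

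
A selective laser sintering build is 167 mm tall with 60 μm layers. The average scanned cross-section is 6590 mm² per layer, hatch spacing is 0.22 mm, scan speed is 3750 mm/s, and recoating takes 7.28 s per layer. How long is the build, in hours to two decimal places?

11.81 hours

Number of layers: 167 / 0.06 → 2784 (rounded up).
Hatch length per layer = 6590 / 0.22 = 29954.5 mm.
Laser time per layer = 29954.5 / 3750, so 7.9879 s.
Per-layer time = 7.9879 + 7.28 = 15.2679 s.
Total: 2784 × 15.2679 s = 42505.8336 s → 11.81 hours.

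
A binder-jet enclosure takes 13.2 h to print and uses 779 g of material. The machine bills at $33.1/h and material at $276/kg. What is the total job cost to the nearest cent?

$651.92

Machine-time cost = 33.1 × 13.2, so $436.92.
Material charge: 276 × 779/1000 → $215.004.
Total = 436.92 + 215.004 = 651.924 ≈ $651.92.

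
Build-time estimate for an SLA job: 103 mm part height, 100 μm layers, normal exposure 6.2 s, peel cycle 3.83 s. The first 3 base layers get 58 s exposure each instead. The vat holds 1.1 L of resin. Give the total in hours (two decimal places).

Layers = ⌈103/0.1⌉ = 1030.
Burn-in layers = 3 × (58 + 3.83), so 185.49 s.
Remaining layers: 1027 × (6.2 + 3.83) → 10300.81 s.
Sum: 185.49 + 10300.81 = 10486.3 s → 2.91 hours.

2.91 hours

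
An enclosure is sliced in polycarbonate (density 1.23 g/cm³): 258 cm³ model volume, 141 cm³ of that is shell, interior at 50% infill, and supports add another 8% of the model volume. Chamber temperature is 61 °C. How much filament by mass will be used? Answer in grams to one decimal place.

Volume inside the shell = 258 − 141, so 117 cm³.
Infill volume = 0.50 × 117 = 58.5 cm³.
Support = 0.08 × 258, so 20.64 cm³.
Total printed volume = 141 + 58.5 + 20.64 = 220.14 cm³.
Mass: 220.14 × 1.23 → 270.7722 g.

270.8 g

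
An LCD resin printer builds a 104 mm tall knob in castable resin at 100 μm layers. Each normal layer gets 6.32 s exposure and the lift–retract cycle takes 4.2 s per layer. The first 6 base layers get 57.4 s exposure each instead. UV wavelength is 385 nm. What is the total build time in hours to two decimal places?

3.12 hours

Layers = ⌈104/0.1⌉ = 1040.
Burn-in layers: 6 × (57.4 + 4.2) → 369.6 s.
Remaining layers = 1034 × (6.32 + 4.2) = 10877.68 s.
Sum: 369.6 + 10877.68 = 11247.28 s → 3.12 hours.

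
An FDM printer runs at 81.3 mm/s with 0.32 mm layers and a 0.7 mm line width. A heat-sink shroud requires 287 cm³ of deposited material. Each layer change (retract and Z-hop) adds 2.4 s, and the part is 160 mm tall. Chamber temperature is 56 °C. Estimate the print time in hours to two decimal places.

4.71 hours

Extrusion cross-section = 0.32 × 0.7 = 0.224 mm².
Toolpath length = 287 cm³ / 0.224 mm² = 287000 / 0.224 = 1281250 mm.
Print-move time = 1281250 / 81.3, so 15759.5 s.
Layers = ⌈160/0.32⌉ = 500.
Layer-change overhead = 500 × 2.4 = 1200 s.
Altogether 15759.5 + 1200 = 16959.5 s, i.e. 4.71 hours.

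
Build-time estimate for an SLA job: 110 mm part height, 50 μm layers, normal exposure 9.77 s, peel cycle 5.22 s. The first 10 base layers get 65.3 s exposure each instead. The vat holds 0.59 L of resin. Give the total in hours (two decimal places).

Layers = ⌈110/0.05⌉ = 2200.
Burn-in layers = 10 × (65.3 + 5.22) = 705.2 s.
Regular layers = 2190 × (9.77 + 5.22), so 32828.1 s.
Sum: 705.2 + 32828.1 = 33533.3 s → 9.31 hours.

9.31 hours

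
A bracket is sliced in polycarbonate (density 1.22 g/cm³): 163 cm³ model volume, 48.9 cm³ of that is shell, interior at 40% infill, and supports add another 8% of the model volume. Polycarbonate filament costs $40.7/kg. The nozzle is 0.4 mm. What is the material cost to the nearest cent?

$5.34

Volume inside the shell = 163 − 48.9, so 114.1 cm³.
Infill volume: 0.40 × 114.1 → 45.64 cm³.
Support = 0.08 × 163 = 13.04 cm³.
Total printed volume = 48.9 + 45.64 + 13.04, so 107.58 cm³.
Mass = 107.58 × 1.22 = 131.2476 g.
At $40.7/kg: 131.2476/1000 × 40.7 = $5.34.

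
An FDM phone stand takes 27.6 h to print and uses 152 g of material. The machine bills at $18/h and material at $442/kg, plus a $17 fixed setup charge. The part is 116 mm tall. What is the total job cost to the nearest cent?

Machine-time cost = 18 × 27.6 = $496.80.
Material charge = 442 × 152/1000, so $67.184.
Total = 496.80 + 67.184 + 17 = 580.984 ≈ $580.98.

$580.98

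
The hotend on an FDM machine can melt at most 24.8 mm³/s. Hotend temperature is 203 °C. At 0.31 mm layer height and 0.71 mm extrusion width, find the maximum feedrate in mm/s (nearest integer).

A = 0.31 × 0.71, so 0.2201 mm².
v_max = Q/A = 24.8/0.2201 = 112.68 mm/s → 113 mm/s.

113 mm/s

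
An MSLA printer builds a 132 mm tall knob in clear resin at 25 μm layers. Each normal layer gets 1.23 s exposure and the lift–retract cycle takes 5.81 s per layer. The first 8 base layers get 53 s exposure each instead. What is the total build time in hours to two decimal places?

10.44 hours

Layer count = ceil(132 / 0.025) = 5280.
Bottom layers = 8 × (53 + 5.81) = 470.48 s.
Remaining layers = 5272 × (1.23 + 5.81) = 37114.88 s.
Total = 470.48 + 37114.88 = 37585.36 s = 10.44 hours.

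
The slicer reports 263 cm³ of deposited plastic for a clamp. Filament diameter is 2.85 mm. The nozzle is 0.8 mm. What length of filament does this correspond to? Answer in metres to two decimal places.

41.23 m

Filament cross-section = π × (2.85/2)² = 6.3794 mm².
Length = 263 cm³ / 6.3794 mm² = 263000 / 6.3794 = 41226.45 mm = 41.23 m.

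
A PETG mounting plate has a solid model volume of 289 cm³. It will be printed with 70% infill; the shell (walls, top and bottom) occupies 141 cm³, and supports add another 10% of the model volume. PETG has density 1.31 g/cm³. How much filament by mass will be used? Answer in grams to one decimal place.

Volume inside the shell = 289 − 141 = 148 cm³.
Infill deposited = 0.70 × 148 = 103.6 cm³.
Support = 0.10 × 289 = 28.9 cm³.
Deposited volume: 141 + 103.6 + 28.9 → 273.5 cm³.
Mass = 273.5 × 1.31 = 358.285 g.

358.3 g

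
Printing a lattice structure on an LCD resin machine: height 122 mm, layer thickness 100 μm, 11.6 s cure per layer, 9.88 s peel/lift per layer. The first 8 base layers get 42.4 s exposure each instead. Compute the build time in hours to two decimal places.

Number of layers: 122 / 0.1 → 1220 (rounded up).
Burn-in layers = 8 × (42.4 + 9.88), so 418.24 s.
Normal layers = 1212 × (11.6 + 9.88) = 26033.76 s.
Sum: 418.24 + 26033.76 = 26452 s → 7.35 hours.

7.35 hours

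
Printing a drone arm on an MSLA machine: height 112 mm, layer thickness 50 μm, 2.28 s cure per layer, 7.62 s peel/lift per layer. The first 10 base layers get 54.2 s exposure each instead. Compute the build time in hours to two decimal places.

Layer count = ceil(112 / 0.05) = 2240.
Burn-in layers = 10 × (54.2 + 7.62) = 618.2 s.
Normal layers = 2230 × (2.28 + 7.62), so 22077 s.
Sum: 618.2 + 22077 = 22695.2 s → 6.30 hours.

6.30 hours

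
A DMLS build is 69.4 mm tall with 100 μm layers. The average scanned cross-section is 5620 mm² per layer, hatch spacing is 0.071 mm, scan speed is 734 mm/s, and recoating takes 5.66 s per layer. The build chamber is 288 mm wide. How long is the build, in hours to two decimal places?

21.88 hours

Layers = ⌈69.4/0.1⌉ = 694.
Hatch length per layer = 5620 / 0.071 = 79154.9 mm.
Scan time per layer = 79154.9 / 734, so 107.8405 s.
Time per layer = 107.8405 + 5.66, so 113.5005 s.
Build time = 694 × 113.5005 = 78769.347 s = 21.88 hours.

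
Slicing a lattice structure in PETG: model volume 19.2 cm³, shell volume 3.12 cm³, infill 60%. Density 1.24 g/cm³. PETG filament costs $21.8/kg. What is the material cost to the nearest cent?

Interior volume: 19.2 − 3.12 → 16.08 cm³.
Infill deposited: 0.60 × 16.08 → 9.648 cm³.
Deposited volume: 3.12 + 9.648 → 12.768 cm³.
Mass = 12.768 × 1.24, so 15.83232 g.
Cost = 15.83232 g / 1000 × $21.8/kg = $0.35.

$0.35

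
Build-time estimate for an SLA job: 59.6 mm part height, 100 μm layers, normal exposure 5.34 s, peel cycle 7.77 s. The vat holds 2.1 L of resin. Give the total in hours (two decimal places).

Layers = ⌈59.6/0.1⌉ = 596.
Per-layer time = 5.34 + 7.77 = 13.11 s.
Total = 596 × 13.11 = 7813.56 s = 2.17 hours.

2.17 hours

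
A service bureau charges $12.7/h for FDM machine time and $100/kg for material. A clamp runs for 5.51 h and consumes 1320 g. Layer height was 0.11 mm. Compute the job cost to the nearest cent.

Time charge = 12.7 × 5.51, so $69.977.
Material charge = 100 × 1320/1000 = $132.00.
Total = 69.977 + 132.00 = 201.977 ≈ $201.98.

$201.98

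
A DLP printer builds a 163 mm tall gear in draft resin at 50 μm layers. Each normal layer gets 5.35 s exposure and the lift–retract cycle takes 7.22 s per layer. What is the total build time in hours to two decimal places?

11.38 hours

Layers = ⌈163/0.05⌉ = 3260.
Each layer takes = 5.35 + 7.22 = 12.57 s.
Build time: 3260 × 12.57 s = 40978.2 s, i.e. 11.38 hours.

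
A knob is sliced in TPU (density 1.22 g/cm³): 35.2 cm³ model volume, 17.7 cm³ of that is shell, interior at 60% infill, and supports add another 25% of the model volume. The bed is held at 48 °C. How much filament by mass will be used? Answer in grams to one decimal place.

45.1 g

Interior volume: 35.2 − 17.7 → 17.5 cm³.
Deposited infill: 0.60 × 17.5 → 10.5 cm³.
Support = 0.25 × 35.2 = 8.8 cm³.
Total printed volume = 17.7 + 10.5 + 8.8 = 37 cm³.
Mass: 37 × 1.22 → 45.14 g.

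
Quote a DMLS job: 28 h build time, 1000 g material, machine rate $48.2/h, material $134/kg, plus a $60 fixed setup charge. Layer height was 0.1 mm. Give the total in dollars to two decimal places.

$1543.60

Machine cost: 48.2 × 28 → $1349.60.
Material cost: 134 × 1000/1000 → $134.00.
Adding setup: 1349.60 + 134.00 + 60 → $1543.60.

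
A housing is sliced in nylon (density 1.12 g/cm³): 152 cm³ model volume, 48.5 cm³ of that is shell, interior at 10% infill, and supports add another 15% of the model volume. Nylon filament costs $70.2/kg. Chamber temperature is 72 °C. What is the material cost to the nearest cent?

$6.42

Infill region: 152 − 48.5 → 103.5 cm³.
Infill deposited: 0.10 × 103.5 → 10.35 cm³.
Support = 0.15 × 152 = 22.8 cm³.
Total printed volume = 48.5 + 10.35 + 22.8, so 81.65 cm³.
Mass = 81.65 × 1.12 = 91.448 g.
At $70.2/kg: 91.448/1000 × 70.2 = $6.42.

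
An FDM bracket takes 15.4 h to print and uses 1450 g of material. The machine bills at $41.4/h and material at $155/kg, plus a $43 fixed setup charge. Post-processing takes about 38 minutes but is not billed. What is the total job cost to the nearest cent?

$905.31

Time charge: 41.4 × 15.4 → $637.56.
Material charge = 155 × 1450/1000, so $224.75.
Total = 637.56 + 224.75 + 43 = $905.31.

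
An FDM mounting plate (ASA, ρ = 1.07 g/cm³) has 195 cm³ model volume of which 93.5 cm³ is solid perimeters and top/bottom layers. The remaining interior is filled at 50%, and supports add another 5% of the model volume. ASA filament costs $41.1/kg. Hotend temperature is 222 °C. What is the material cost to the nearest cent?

$6.77

Interior volume: 195 − 93.5 → 101.5 cm³.
Infill deposited: 0.50 × 101.5 → 50.75 cm³.
Support = 0.05 × 195 = 9.75 cm³.
Total extruded = 93.5 + 50.75 + 9.75 = 154 cm³.
Mass = 154 × 1.07 = 164.78 g.
Cost = 164.78 g / 1000 × $41.1/kg = $6.77.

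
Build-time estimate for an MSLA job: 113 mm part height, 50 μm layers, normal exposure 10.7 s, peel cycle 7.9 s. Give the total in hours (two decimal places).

Layers = ⌈113/0.05⌉ = 2260.
Each layer takes: 10.7 + 7.9 → 18.6 s.
Total = 2260 × 18.6 = 42036 s = 11.68 hours.

11.68 hours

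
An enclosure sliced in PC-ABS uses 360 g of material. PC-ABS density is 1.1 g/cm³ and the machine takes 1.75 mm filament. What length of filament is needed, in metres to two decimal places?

Extruded volume: 360/1.1 = 327.2727 cm³ (327272.7 mm³).
Filament cross-section = π × (1.75/2)² = 2.4053 mm².
Length = 327272.7 / 2.4053 = 136063.15 mm = 136.06 m.

136.06 m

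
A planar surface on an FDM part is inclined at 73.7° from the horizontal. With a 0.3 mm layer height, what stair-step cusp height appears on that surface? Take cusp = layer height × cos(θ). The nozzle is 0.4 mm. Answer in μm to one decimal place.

h_c = t·cos θ = 0.3 × 0.2807 = 0.08421 mm (84.2 μm).

84.2 μm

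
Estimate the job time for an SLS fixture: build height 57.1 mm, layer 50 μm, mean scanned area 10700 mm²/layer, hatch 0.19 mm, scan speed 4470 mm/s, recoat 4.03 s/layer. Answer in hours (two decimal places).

5.27 hours

Number of layers: 57.1 / 0.05 → 1142 (rounded up).
Scan path per layer = 10700 / 0.19 = 56315.8 mm.
Per-layer scan time = 56315.8 / 4470 = 12.5986 s.
Per-layer time: 12.5986 + 4.03 → 16.6286 s.
Total: 1142 × 16.6286 s = 18989.8612 s → 5.27 hours.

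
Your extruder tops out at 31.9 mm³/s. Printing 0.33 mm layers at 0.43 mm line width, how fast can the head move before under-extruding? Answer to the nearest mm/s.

A = 0.33 × 0.43 = 0.1419 mm².
Max speed = 31.9 / 0.1419 = 224.81 ≈ 225 mm/s.

225 mm/s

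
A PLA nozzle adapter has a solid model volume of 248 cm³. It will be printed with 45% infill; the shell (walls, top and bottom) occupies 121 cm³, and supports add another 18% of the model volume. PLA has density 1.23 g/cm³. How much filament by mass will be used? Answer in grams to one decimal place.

Volume inside the shell = 248 − 121 = 127 cm³.
Infill deposited = 0.45 × 127, so 57.15 cm³.
Support = 0.18 × 248 = 44.64 cm³.
Total extruded = 121 + 57.15 + 44.64 = 222.79 cm³.
Mass: 222.79 × 1.23 → 274.0317 g.

274.0 g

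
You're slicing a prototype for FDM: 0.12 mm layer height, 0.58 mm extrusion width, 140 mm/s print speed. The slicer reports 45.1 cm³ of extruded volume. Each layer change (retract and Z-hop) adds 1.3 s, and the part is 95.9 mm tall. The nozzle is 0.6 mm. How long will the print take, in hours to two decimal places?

Line area = 0.12 × 0.58 = 0.0696 mm².
Path length: 45100 mm³ / 0.0696 mm² → 647988.5 mm.
Print-move time = 647988.5 / 140 = 4628.5 s.
Number of layers: 95.9 / 0.12 → 800 (rounded up).
Non-print overhead = 800 × 1.3, so 1040 s.
Altogether 4628.5 + 1040 = 5668.5 s, i.e. 1.57 hours.

1.57 hours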